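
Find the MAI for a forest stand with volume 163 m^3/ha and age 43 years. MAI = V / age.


MAI = 163 / 43 = 3.7907 ≈ 3.79 m^3/ha/yr

3.79 m^3/ha/yr


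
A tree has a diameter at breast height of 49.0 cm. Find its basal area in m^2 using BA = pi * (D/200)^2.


D/200 = 49.0/200 = 0.245 m
(D/200)^2 = 0.245^2 = 0.060025
BA = 3.141593 * 0.060025 = 0.188574 ≈ 0.1886 m^2

0.1886 m^2


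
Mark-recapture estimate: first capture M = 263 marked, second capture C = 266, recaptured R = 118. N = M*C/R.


N = M * C / R = 263 * 266 / 118 = 69958 / 118 = 592.86 ≈ 593

593 individuals


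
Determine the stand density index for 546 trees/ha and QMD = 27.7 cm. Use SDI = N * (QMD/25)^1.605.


QMD/25 = 27.7/25 = 1.108
(1.108)^1.605 = exp(1.605 * ln(1.108)) = exp(1.605 * 0.102557) = exp(0.164604) = 1.17893
SDI = 546 * 1.17893 = 643.696 ≈ 644

644


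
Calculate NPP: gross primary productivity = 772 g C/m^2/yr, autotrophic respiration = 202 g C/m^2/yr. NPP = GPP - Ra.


NPP = GPP - Ra = 772 - 202 = 570 g C/m^2/yr

570 g C/m^2/yr


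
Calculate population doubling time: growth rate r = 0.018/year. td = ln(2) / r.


td = ln(2) / 0.018 = 0.693147 / 0.018 = 38.5082 ≈ 38.5 years

38.5 years


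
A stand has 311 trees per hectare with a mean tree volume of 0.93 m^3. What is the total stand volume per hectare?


V_stand = 311 * 0.93 = 289.23 ≈ 289.2 m^3/ha

289.2 m^3/ha


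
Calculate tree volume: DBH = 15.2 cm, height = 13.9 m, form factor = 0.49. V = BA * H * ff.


(D/200)^2 = (15.2/200)^2 = 0.076^2 = 0.005776
BA = 3.141593 * 0.005776 = 0.0181458 m^2
V = 0.0181458 * 13.9 * 0.49 = 0.123591 ≈ 0.124 m^3

0.124 m^3


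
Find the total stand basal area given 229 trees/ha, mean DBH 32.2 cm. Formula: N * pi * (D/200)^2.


(D/200)^2 = (32.2/200)^2 = 0.161^2 = 0.025921
Individual BA = 3.141593 * 0.025921 = 0.0814332 m^2
Stand BA = 229 * 0.0814332 = 18.6482 ≈ 18.65 m^2/ha

18.65 m^2/ha


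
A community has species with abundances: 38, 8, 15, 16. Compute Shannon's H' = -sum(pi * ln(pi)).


Total N = 38 + 8 + 15 + 16 = 77
Per-species terms:
  p = 38/77 = 0.493506; ln(p) = -0.706220; p*ln(p) = 0.493506 * (-0.706220) = -0.348524
  p = 8/77 = 0.103896; ln(p) = -2.264365; p*ln(p) = 0.103896 * (-2.264365) = -0.235258
  p = 15/77 = 0.194805; ln(p) = -1.635756; p*ln(p) = 0.194805 * (-1.635756) = -0.318653
  p = 16/77 = 0.207792; ln(p) = -1.571218; p*ln(p) = 0.207792 * (-1.571218) = -0.326487
sum(p*ln(p)) = (-0.348524) + (-0.235258) + (-0.318653) + (-0.326487) = -1.228922
H' = -(-1.228922) = 1.228922 ≈ 1.2289

1.2289


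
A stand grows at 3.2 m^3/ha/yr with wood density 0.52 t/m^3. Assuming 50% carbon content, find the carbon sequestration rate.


C = 3.2 * 0.52 * 0.5 = 0.832 ≈ 0.83 t C/ha/yr

0.83 t C/ha/yr


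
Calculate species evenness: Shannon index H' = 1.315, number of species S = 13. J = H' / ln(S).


ln(13) = 2.56495
J = H' / ln(S) = 1.315 / 2.56495 = 0.512681 ≈ 0.5127

0.5127


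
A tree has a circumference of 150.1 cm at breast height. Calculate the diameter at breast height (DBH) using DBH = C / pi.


DBH = C / pi = 150.1 / 3.141593 = 47.7783 ≈ 47.78 cm

47.78 cm


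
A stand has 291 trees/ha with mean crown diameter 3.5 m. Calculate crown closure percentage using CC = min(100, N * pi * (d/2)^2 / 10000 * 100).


(d/2)^2 = (3.5/2)^2 = 1.75^2 = 3.0625
Crown area = 3.141593 * 3.0625 = 9.62113 m^2
N * area / 10000 * 100 = 291 * 9.62113 / 10000 * 100 = 27.9975
CC = min(100, 27.9975) = 27.9975 ≈ 28.0%

28.0%


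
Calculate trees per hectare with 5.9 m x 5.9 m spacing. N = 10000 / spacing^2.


N = 10000 / 5.9^2 = 10000 / 34.81 = 287.274 ≈ 287 trees/ha

287 trees/ha


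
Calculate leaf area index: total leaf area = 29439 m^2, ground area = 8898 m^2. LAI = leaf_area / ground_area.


LAI = 29439 / 8898 = 3.3085 ≈ 3.31

3.31


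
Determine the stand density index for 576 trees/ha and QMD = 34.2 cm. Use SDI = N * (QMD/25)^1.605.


QMD/25 = 34.2/25 = 1.368
(1.368)^1.605 = exp(1.605 * ln(1.368)) = exp(1.605 * 0.313350) = exp(0.502927) = 1.65355
SDI = 576 * 1.65355 = 952.445 ≈ 952

952


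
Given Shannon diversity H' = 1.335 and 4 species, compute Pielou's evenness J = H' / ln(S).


ln(4) = 1.38629
J = H' / ln(S) = 1.335 / 1.38629 = 0.963002 ≈ 0.9630

0.9630


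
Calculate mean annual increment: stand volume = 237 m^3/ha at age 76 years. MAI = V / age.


MAI = 237 / 76 = 3.1184 ≈ 3.12 m^3/ha/yr

3.12 m^3/ha/yr


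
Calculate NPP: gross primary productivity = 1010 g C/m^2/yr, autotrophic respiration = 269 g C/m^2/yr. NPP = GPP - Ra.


NPP = GPP - Ra = 1010 - 269 = 741 g C/m^2/yr

741 g C/m^2/yr


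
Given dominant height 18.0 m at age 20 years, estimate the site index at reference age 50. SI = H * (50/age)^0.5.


50/20 = 2.50000
(2.50000)^0.5 = 1.58114
SI = 18.0 * 1.58114 = 28.4605 ≈ 28.5 m

28.5 m


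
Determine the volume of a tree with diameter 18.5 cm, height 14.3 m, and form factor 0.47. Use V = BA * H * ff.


(D/200)^2 = (18.5/200)^2 = 0.0925^2 = 0.00855625
BA = 3.141593 * 0.00855625 = 0.0268803 m^2
V = 0.0268803 * 14.3 * 0.47 = 0.180662 ≈ 0.181 m^3

0.181 m^3


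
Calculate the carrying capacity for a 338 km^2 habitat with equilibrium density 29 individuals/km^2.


K = 29 * 338 = 9802 individuals

9802 individuals


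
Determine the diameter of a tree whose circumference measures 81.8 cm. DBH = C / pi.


DBH = C / pi = 81.8 / 3.141593 = 26.0377 ≈ 26.04 cm

26.04 cm


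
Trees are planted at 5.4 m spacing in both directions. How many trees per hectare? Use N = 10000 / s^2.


N = 10000 / 5.4^2 = 10000 / 29.16 = 342.936 ≈ 343 trees/ha

343 trees/ha


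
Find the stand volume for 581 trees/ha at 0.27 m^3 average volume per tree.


V_stand = 581 * 0.27 = 156.87 ≈ 156.9 m^3/ha

156.9 m^3/ha


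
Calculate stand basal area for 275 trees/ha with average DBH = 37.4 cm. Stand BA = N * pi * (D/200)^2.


(D/200)^2 = (37.4/200)^2 = 0.187^2 = 0.034969
Individual BA = 3.141593 * 0.034969 = 0.109858 m^2
Stand BA = 275 * 0.109858 = 30.2110 ≈ 30.21 m^2/ha

30.21 m^2/ha


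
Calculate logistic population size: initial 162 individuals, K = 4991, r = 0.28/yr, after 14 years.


(K - N0)/N0 = (4991 - 162)/162 = 4829/162 = 29.8086
r*t = 0.28 * 14 = 3.92; exp(-3.92) = 0.0198411
29.8086 * 0.0198411 = 0.591435
1 + 0.591435 = 1.59144
N = 4991 / 1.59144 = 3136.15 ≈ 3136

3136


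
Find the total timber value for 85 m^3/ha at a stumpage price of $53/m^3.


Value = 85 * 53 = $4505/ha

$4505/ha


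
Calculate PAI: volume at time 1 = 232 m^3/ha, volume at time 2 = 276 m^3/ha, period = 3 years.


PAI = (V2 - V1) / period = (276 - 232) / 3 = 44 / 3 = 14.6667 ≈ 14.67 m^3/ha/yr

14.67 m^3/ha/yr


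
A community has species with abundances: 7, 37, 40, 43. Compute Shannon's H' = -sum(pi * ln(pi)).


Total N = 7 + 37 + 40 + 43 = 127
Per-species terms:
  p = 7/127 = 0.055118; ln(p) = -2.898279; p*ln(p) = 0.055118 * (-2.898279) = -0.159747
  p = 37/127 = 0.291339; ln(p) = -1.233268; p*ln(p) = 0.291339 * (-1.233268) = -0.359299
  p = 40/127 = 0.314961; ln(p) = -1.155306; p*ln(p) = 0.314961 * (-1.155306) = -0.363876
  p = 43/127 = 0.338583; ln(p) = -1.082986; p*ln(p) = 0.338583 * (-1.082986) = -0.366681
sum(p*ln(p)) = (-0.159747) + (-0.359299) + (-0.363876) + (-0.366681) = -1.249603
H' = -(-1.249603) = 1.249603 ≈ 1.2496

1.2496


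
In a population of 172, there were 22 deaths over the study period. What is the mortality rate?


Mortality rate = 22 / 172 = 0.127907 ≈ 0.1279

0.1279


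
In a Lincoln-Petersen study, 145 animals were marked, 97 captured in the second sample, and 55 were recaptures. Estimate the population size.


N = M * C / R = 145 * 97 / 55 = 14065 / 55 = 255.73 ≈ 256

256 individuals


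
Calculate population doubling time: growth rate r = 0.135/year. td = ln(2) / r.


td = ln(2) / 0.135 = 0.693147 / 0.135 = 5.13442 ≈ 5.1 years

5.1 years


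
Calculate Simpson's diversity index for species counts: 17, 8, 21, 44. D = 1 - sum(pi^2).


Total N = 17 + 8 + 21 + 44 = 90
Per-species terms:
  p = 17/90 = 0.188889; p^2 = 0.188889^2 = 0.035679
  p = 8/90 = 0.088889; p^2 = 0.088889^2 = 0.007901
  p = 21/90 = 0.233333; p^2 = 0.233333^2 = 0.054444
  p = 44/90 = 0.488889; p^2 = 0.488889^2 = 0.239012
sum(p^2) = 0.035679 + 0.007901 + 0.054444 + 0.239012 = 0.337036
D = 1 - 0.337036 = 0.662964 ≈ 0.6630

0.6630


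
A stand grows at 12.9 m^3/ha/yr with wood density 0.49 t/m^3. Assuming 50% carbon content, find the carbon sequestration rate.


C = 12.9 * 0.49 * 0.5 = 3.1605 ≈ 3.16 t C/ha/yr

3.16 t C/ha/yr


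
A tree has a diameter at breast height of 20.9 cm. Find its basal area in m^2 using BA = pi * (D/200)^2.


D/200 = 20.9/200 = 0.1045 m
(D/200)^2 = 0.1045^2 = 0.01092025
BA = 3.141593 * 0.01092025 = 0.0343070 ≈ 0.0343 m^2

0.0343 m^2


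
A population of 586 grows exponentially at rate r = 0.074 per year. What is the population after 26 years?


r*t = 0.074 * 26 = 1.924
exp(1.924) = 6.84830
N = 586 * 6.84830 = 4013.10 ≈ 4013

4013


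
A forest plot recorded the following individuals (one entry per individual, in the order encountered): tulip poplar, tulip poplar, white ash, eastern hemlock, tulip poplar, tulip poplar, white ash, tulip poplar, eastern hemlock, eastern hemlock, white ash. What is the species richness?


Total individuals logged = 11
Distinct species (count of individuals): tulip poplar (5), white ash (3), eastern hemlock (3)
Species richness = number of distinct species = 3

3


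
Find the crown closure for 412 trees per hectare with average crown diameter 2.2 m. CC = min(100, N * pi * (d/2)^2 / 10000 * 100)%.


(d/2)^2 = (2.2/2)^2 = 1.1^2 = 1.21
Crown area = 3.141593 * 1.21 = 3.80133 m^2
N * area / 10000 * 100 = 412 * 3.80133 / 10000 * 100 = 15.6615
CC = min(100, 15.6615) = 15.6615 ≈ 15.7%

15.7%


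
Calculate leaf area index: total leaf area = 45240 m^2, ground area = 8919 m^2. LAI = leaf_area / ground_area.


LAI = 45240 / 8919 = 5.0723 ≈ 5.07

5.07


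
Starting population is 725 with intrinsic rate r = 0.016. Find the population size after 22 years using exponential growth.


r*t = 0.016 * 22 = 0.352
exp(0.352) = 1.42191
N = 725 * 1.42191 = 1030.88 ≈ 1031

1031


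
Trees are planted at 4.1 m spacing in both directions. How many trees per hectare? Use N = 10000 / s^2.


N = 10000 / 4.1^2 = 10000 / 16.81 = 594.884 ≈ 595 trees/ha

595 trees/ha


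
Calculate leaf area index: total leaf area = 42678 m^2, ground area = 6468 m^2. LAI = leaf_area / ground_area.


LAI = 42678 / 6468 = 6.5983 ≈ 6.60

6.60


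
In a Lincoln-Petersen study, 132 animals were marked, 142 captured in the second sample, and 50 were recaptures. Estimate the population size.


N = M * C / R = 132 * 142 / 50 = 18744 / 50 = 374.88 ≈ 375

375 individuals


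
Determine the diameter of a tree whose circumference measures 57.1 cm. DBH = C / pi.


DBH = C / pi = 57.1 / 3.141593 = 18.1755 ≈ 18.18 cm

18.18 cm


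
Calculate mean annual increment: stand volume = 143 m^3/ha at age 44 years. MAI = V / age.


MAI = 143 / 44 = 3.25 m^3/ha/yr

3.25 m^3/ha/yr


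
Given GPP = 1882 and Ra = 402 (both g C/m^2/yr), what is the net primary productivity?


NPP = GPP - Ra = 1882 - 402 = 1480 g C/m^2/yr

1480 g C/m^2/yr


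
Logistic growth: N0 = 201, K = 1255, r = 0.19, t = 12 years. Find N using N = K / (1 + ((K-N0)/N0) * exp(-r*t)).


(K - N0)/N0 = (1255 - 201)/201 = 1054/201 = 5.24378
r*t = 0.19 * 12 = 2.28; exp(-2.28) = 0.102284
5.24378 * 0.102284 = 0.536355
1 + 0.536355 = 1.53636
N = 1255 / 1.53636 = 816.866 ≈ 817

817


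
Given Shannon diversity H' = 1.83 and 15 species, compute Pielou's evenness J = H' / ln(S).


ln(15) = 2.70805
J = H' / ln(S) = 1.83 / 2.70805 = 0.675763 ≈ 0.6758

0.6758


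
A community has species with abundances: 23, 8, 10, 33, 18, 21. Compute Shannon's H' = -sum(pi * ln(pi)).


Total N = 23 + 8 + 10 + 33 + 18 + 21 = 113
Per-species terms:
  p = 23/113 = 0.203540; ln(p) = -1.591893; p*ln(p) = 0.203540 * (-1.591893) = -0.324014
  p = 8/113 = 0.070796; ln(p) = -2.647953; p*ln(p) = 0.070796 * (-2.647953) = -0.187464
  p = 10/113 = 0.088496; ln(p) = -2.424798; p*ln(p) = 0.088496 * (-2.424798) = -0.214585
  p = 33/113 = 0.292035; ln(p) = -1.230882; p*ln(p) = 0.292035 * (-1.230882) = -0.359461
  p = 18/113 = 0.159292; ln(p) = -1.837016; p*ln(p) = 0.159292 * (-1.837016) = -0.292622
  p = 21/113 = 0.185841; ln(p) = -1.682864; p*ln(p) = 0.185841 * (-1.682864) = -0.312745
sum(p*ln(p)) = (-0.324014) + (-0.187464) + (-0.214585) + (-0.359461) + (-0.292622) + (-0.312745) = -1.690891
H' = -(-1.690891) = 1.690891 ≈ 1.6909

1.6909


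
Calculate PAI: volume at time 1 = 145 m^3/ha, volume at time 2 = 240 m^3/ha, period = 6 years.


PAI = (V2 - V1) / period = (240 - 145) / 6 = 95 / 6 = 15.8333 ≈ 15.83 m^3/ha/yr

15.83 m^3/ha/yr


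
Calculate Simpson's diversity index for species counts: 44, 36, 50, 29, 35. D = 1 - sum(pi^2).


Total N = 44 + 36 + 50 + 29 + 35 = 194
Per-species terms:
  p = 44/194 = 0.226804; p^2 = 0.226804^2 = 0.051440
  p = 36/194 = 0.185567; p^2 = 0.185567^2 = 0.034435
  p = 50/194 = 0.257732; p^2 = 0.257732^2 = 0.066426
  p = 29/194 = 0.149485; p^2 = 0.149485^2 = 0.022346
  p = 35/194 = 0.180412; p^2 = 0.180412^2 = 0.032548
sum(p^2) = 0.051440 + 0.034435 + 0.066426 + 0.022346 + 0.032548 = 0.207195
D = 1 - 0.207195 = 0.792805 ≈ 0.7928

0.7928


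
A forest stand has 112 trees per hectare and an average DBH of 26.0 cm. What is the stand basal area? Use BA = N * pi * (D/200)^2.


(D/200)^2 = (26.0/200)^2 = 0.13^2 = 0.0169
Individual BA = 3.141593 * 0.0169 = 0.0530929 m^2
Stand BA = 112 * 0.0530929 = 5.94640 ≈ 5.95 m^2/ha

5.95 m^2/ha


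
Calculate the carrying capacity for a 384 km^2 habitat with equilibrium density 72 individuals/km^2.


K = 72 * 384 = 27648 individuals

27648 individuals


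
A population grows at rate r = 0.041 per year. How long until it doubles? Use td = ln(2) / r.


td = ln(2) / 0.041 = 0.693147 / 0.041 = 16.9060 ≈ 16.9 years

16.9 years


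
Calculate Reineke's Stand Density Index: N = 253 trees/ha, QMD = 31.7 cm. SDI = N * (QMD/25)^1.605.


QMD/25 = 31.7/25 = 1.268
(1.268)^1.605 = exp(1.605 * ln(1.268)) = exp(1.605 * 0.237441) = exp(0.381093) = 1.46388
SDI = 253 * 1.46388 = 370.362 ≈ 370

370


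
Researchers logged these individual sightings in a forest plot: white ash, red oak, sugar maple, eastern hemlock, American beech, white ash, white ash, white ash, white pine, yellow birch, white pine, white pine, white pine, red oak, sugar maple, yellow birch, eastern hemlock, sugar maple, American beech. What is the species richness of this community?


Total individuals logged = 19
Distinct species (count of individuals): white ash (4), red oak (2), sugar maple (3), eastern hemlock (2), American beech (2), white pine (4), yellow birch (2)
Species richness = number of distinct species = 7

7


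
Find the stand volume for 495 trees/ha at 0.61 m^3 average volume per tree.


V_stand = 495 * 0.61 = 301.95 ≈ 302.0 m^3/ha

302.0 m^3/ha


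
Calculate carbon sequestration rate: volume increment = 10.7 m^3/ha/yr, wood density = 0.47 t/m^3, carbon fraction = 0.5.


C = 10.7 * 0.47 * 0.5 = 2.5145 ≈ 2.51 t C/ha/yr

2.51 t C/ha/yr


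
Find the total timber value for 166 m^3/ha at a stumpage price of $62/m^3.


Value = 166 * 62 = $10292/ha

$10292/ha


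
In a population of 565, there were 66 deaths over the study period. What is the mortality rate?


Mortality rate = 66 / 565 = 0.116814 ≈ 0.1168

0.1168


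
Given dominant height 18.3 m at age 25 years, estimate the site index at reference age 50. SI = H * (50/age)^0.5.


50/25 = 2.00000
(2.00000)^0.5 = 1.41421
SI = 18.3 * 1.41421 = 25.8800 ≈ 25.9 m

25.9 m


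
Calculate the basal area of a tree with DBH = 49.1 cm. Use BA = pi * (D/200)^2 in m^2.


D/200 = 49.1/200 = 0.2455 m
(D/200)^2 = 0.2455^2 = 0.06027025
BA = 3.141593 * 0.06027025 = 0.189345 ≈ 0.1893 m^2

0.1893 m^2


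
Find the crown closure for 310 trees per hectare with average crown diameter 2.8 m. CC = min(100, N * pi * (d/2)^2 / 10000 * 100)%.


(d/2)^2 = (2.8/2)^2 = 1.4^2 = 1.96
Crown area = 3.141593 * 1.96 = 6.15752 m^2
N * area / 10000 * 100 = 310 * 6.15752 / 10000 * 100 = 19.0883
CC = min(100, 19.0883) = 19.0883 ≈ 19.1%

19.1%


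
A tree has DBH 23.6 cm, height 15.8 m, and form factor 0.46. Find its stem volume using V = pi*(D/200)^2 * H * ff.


(D/200)^2 = (23.6/200)^2 = 0.118^2 = 0.013924
BA = 3.141593 * 0.013924 = 0.0437435 m^2
V = 0.0437435 * 15.8 * 0.46 = 0.317928 ≈ 0.318 m^3

0.318 m^3


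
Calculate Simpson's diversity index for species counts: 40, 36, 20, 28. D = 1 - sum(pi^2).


Total N = 40 + 36 + 20 + 28 = 124
Per-species terms:
  p = 40/124 = 0.322581; p^2 = 0.322581^2 = 0.104059
  p = 36/124 = 0.290323; p^2 = 0.290323^2 = 0.084287
  p = 20/124 = 0.161290; p^2 = 0.161290^2 = 0.026014
  p = 28/124 = 0.225806; p^2 = 0.225806^2 = 0.050988
sum(p^2) = 0.104059 + 0.084287 + 0.026014 + 0.050988 = 0.265348
D = 1 - 0.265348 = 0.734652 ≈ 0.7347

0.7347


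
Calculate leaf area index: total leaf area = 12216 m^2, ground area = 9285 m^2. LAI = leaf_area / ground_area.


LAI = 12216 / 9285 = 1.3157 ≈ 1.32

1.32


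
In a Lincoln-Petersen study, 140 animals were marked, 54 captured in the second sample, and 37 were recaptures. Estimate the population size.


N = M * C / R = 140 * 54 / 37 = 7560 / 37 = 204.32 ≈ 204

204 individuals


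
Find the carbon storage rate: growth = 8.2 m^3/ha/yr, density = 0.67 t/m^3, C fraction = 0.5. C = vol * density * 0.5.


C = 8.2 * 0.67 * 0.5 = 2.747 ≈ 2.75 t C/ha/yr

2.75 t C/ha/yr


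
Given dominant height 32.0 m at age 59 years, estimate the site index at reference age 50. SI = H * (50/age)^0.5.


50/59 = 0.847458
(0.847458)^0.5 = 0.920575
SI = 32.0 * 0.920575 = 29.4584 ≈ 29.5 m

29.5 m


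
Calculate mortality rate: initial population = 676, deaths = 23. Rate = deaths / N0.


Mortality rate = 23 / 676 = 0.034024 ≈ 0.0340

0.0340


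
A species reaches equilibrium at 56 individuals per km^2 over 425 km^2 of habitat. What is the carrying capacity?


K = 56 * 425 = 23800 individuals

23800 individuals


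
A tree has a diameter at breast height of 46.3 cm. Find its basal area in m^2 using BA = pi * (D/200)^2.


D/200 = 46.3/200 = 0.2315 m
(D/200)^2 = 0.2315^2 = 0.05359225
BA = 3.141593 * 0.05359225 = 0.168365 ≈ 0.1684 m^2

0.1684 m^2


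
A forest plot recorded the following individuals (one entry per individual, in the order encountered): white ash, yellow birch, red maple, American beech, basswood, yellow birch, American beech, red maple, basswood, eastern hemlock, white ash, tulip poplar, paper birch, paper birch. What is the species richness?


Total individuals logged = 14
Distinct species (count of individuals): white ash (2), yellow birch (2), red maple (2), American beech (2), basswood (2), eastern hemlock (1), tulip poplar (1), paper birch (2)
Species richness = number of distinct species = 8

8


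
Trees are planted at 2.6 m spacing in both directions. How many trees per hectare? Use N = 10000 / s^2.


N = 10000 / 2.6^2 = 10000 / 6.76 = 1479.29 ≈ 1479 trees/ha

1479 trees/ha


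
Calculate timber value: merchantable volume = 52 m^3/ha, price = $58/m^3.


Value = 52 * 58 = $3016/ha

$3016/ha


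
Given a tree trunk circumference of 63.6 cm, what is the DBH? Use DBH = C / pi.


DBH = C / pi = 63.6 / 3.141593 = 20.2445 ≈ 20.24 cm

20.24 cm


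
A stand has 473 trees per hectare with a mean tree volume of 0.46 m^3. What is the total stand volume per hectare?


V_stand = 473 * 0.46 = 217.58 ≈ 217.6 m^3/ha

217.6 m^3/ha


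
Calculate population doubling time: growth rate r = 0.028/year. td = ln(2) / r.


td = ln(2) / 0.028 = 0.693147 / 0.028 = 24.7553 ≈ 24.8 years

24.8 years


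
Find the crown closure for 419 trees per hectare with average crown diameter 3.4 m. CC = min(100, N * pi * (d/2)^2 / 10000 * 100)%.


(d/2)^2 = (3.4/2)^2 = 1.7^2 = 2.89
Crown area = 3.141593 * 2.89 = 9.07920 m^2
N * area / 10000 * 100 = 419 * 9.07920 / 10000 * 100 = 38.0418
CC = min(100, 38.0418) = 38.0418 ≈ 38.0%

38.0%


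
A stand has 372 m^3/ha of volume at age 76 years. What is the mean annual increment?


MAI = 372 / 76 = 4.8947 ≈ 4.89 m^3/ha/yr

4.89 m^3/ha/yr


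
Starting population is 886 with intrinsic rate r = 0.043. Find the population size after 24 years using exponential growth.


r*t = 0.043 * 24 = 1.032
exp(1.032) = 2.80667
N = 886 * 2.80667 = 2486.71 ≈ 2487

2487


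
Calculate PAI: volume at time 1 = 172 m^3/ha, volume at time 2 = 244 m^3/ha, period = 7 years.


PAI = (V2 - V1) / period = (244 - 172) / 7 = 72 / 7 = 10.2857 ≈ 10.29 m^3/ha/yr

10.29 m^3/ha/yr


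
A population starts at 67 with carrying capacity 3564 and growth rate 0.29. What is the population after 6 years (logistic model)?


(K - N0)/N0 = (3564 - 67)/67 = 3497/67 = 52.1940
r*t = 0.29 * 6 = 1.74; exp(-1.74) = 0.175520
52.1940 * 0.175520 = 9.16109
1 + 9.16109 = 10.1611
N = 3564 / 10.1611 = 350.749 ≈ 351

351


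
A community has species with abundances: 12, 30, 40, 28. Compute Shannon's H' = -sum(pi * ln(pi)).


Total N = 12 + 30 + 40 + 28 = 110
Per-species terms:
  p = 12/110 = 0.109091; ln(p) = -2.215573; p*ln(p) = 0.109091 * (-2.215573) = -0.241699
  p = 30/110 = 0.272727; ln(p) = -1.299284; p*ln(p) = 0.272727 * (-1.299284) = -0.354350
  p = 40/110 = 0.363636; ln(p) = -1.011602; p*ln(p) = 0.363636 * (-1.011602) = -0.367855
  p = 28/110 = 0.254545; ln(p) = -1.368278; p*ln(p) = 0.254545 * (-1.368278) = -0.348288
sum(p*ln(p)) = (-0.241699) + (-0.354350) + (-0.367855) + (-0.348288) = -1.312192
H' = -(-1.312192) = 1.312192 ≈ 1.3122

1.3122


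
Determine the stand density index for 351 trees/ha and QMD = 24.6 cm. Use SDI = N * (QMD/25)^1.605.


QMD/25 = 24.6/25 = 0.984
(0.984)^1.605 = exp(1.605 * ln(0.984)) = exp(1.605 * (-0.0161294)) = exp(-0.0258877) = 0.974445
SDI = 351 * 0.974445 = 342.030 ≈ 342

342


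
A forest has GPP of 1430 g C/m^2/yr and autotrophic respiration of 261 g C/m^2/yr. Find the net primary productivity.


NPP = GPP - Ra = 1430 - 261 = 1169 g C/m^2/yr

1169 g C/m^2/yr


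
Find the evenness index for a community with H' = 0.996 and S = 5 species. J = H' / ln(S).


ln(5) = 1.60944
J = H' / ln(S) = 0.996 / 1.60944 = 0.618849 ≈ 0.6188

0.6188


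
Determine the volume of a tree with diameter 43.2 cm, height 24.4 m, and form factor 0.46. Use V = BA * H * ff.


(D/200)^2 = (43.2/200)^2 = 0.216^2 = 0.046656
BA = 3.141593 * 0.046656 = 0.146574 m^2
V = 0.146574 * 24.4 * 0.46 = 1.64515 ≈ 1.645 m^3

1.645 m^3


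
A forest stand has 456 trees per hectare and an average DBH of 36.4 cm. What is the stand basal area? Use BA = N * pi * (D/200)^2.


(D/200)^2 = (36.4/200)^2 = 0.182^2 = 0.033124
Individual BA = 3.141593 * 0.033124 = 0.104062 m^2
Stand BA = 456 * 0.104062 = 47.4523 ≈ 47.45 m^2/ha

47.45 m^2/ha


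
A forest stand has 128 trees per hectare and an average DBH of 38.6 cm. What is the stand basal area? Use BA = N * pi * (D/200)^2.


(D/200)^2 = (38.6/200)^2 = 0.193^2 = 0.037249
Individual BA = 3.141593 * 0.037249 = 0.117021 m^2
Stand BA = 128 * 0.117021 = 14.9787 ≈ 14.98 m^2/ha

14.98 m^2/ha


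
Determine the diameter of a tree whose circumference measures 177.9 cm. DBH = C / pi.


DBH = C / pi = 177.9 / 3.141593 = 56.6273 ≈ 56.63 cm

56.63 cm


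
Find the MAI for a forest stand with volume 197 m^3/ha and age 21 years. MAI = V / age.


MAI = 197 / 21 = 9.3810 ≈ 9.38 m^3/ha/yr

9.38 m^3/ha/yr


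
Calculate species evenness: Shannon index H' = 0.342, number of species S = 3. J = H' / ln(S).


ln(3) = 1.09861
J = H' / ln(S) = 0.342 / 1.09861 = 0.311302 ≈ 0.3113

0.3113


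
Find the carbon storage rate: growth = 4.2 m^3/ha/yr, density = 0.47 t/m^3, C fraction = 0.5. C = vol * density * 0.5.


C = 4.2 * 0.47 * 0.5 = 0.987 ≈ 0.99 t C/ha/yr

0.99 t C/ha/yr


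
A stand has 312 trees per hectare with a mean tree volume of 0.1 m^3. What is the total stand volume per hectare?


V_stand = 312 * 0.1 = 31.2 m^3/ha

31.2 m^3/ha


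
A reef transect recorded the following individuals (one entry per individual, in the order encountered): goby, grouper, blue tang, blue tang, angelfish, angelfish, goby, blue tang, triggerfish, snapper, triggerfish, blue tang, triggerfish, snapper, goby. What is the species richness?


Total individuals logged = 15
Distinct species (count of individuals): goby (3), grouper (1), blue tang (4), angelfish (2), triggerfish (3), snapper (2)
Species richness = number of distinct species = 6

6


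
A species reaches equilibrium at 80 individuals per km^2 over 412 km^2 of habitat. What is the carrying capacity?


K = 80 * 412 = 32960 individuals

32960 individuals


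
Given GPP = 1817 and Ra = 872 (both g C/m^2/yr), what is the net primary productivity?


NPP = GPP - Ra = 1817 - 872 = 945 g C/m^2/yr

945 g C/m^2/yr


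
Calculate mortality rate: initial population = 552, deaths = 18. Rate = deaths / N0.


Mortality rate = 18 / 552 = 0.032609 ≈ 0.0326

0.0326


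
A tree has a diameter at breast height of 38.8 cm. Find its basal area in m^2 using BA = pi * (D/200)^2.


D/200 = 38.8/200 = 0.194 m
(D/200)^2 = 0.194^2 = 0.037636
BA = 3.141593 * 0.037636 = 0.118237 ≈ 0.1182 m^2

0.1182 m^2


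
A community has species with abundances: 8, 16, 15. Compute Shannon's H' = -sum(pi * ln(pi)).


Total N = 8 + 16 + 15 = 39
Per-species terms:
  p = 8/39 = 0.205128; ln(p) = -1.584121; p*ln(p) = 0.205128 * (-1.584121) = -0.324948
  p = 16/39 = 0.410256; ln(p) = -0.890974; p*ln(p) = 0.410256 * (-0.890974) = -0.365527
  p = 15/39 = 0.384615; ln(p) = -0.955512; p*ln(p) = 0.384615 * (-0.955512) = -0.367504
sum(p*ln(p)) = (-0.324948) + (-0.365527) + (-0.367504) = -1.057979
H' = -(-1.057979) = 1.057979 ≈ 1.0580

1.0580


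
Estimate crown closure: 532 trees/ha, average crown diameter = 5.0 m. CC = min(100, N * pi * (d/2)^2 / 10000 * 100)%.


(d/2)^2 = (5.0/2)^2 = 2.5^2 = 6.25
Crown area = 3.141593 * 6.25 = 19.6350 m^2
N * area / 10000 * 100 = 532 * 19.6350 / 10000 * 100 = 104.458
CC = min(100, 104.458) = 100%

100%


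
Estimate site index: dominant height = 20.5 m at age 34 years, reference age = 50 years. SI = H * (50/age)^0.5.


50/34 = 1.47059
(1.47059)^0.5 = 1.21268
SI = 20.5 * 1.21268 = 24.8599 ≈ 24.9 m

24.9 m


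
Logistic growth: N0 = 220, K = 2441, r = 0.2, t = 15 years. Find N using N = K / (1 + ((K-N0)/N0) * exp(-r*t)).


(K - N0)/N0 = (2441 - 220)/220 = 2221/220 = 10.0955
r*t = 0.2 * 15 = 3; exp(-3) = 0.0497871
10.0955 * 0.0497871 = 0.502626
1 + 0.502626 = 1.50263
N = 2441 / 1.50263 = 1624.49 ≈ 1624

1624


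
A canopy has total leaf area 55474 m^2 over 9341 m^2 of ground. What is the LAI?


LAI = 55474 / 9341 = 5.9388 ≈ 5.94

5.94


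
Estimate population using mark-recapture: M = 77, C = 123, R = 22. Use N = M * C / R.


N = M * C / R = 77 * 123 / 22 = 9471 / 22 = 430.50 ≈ 431

431 individuals


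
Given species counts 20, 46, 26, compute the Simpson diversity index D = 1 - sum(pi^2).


Total N = 20 + 46 + 26 = 92
Per-species terms:
  p = 20/92 = 0.217391; p^2 = 0.217391^2 = 0.047259
  p = 46/92 = 0.500000; p^2 = 0.500000^2 = 0.250000
  p = 26/92 = 0.282609; p^2 = 0.282609^2 = 0.079868
sum(p^2) = 0.047259 + 0.250000 + 0.079868 = 0.377127
D = 1 - 0.377127 = 0.622873 ≈ 0.6229

0.6229


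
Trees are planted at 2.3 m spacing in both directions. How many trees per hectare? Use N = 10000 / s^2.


N = 10000 / 2.3^2 = 10000 / 5.29 = 1890.36 ≈ 1890 trees/ha

1890 trees/ha


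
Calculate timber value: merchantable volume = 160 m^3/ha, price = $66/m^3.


Value = 160 * 66 = $10560/ha

$10560/ha


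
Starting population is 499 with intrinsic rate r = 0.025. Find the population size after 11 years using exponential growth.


r*t = 0.025 * 11 = 0.275
exp(0.275) = 1.31653
N = 499 * 1.31653 = 656.948 ≈ 657

657


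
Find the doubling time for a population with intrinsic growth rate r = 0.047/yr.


td = ln(2) / 0.047 = 0.693147 / 0.047 = 14.7478 ≈ 14.7 years

14.7 years


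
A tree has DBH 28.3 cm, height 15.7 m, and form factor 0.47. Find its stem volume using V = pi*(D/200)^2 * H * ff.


(D/200)^2 = (28.3/200)^2 = 0.1415^2 = 0.02002225
BA = 3.141593 * 0.02002225 = 0.0629018 m^2
V = 0.0629018 * 15.7 * 0.47 = 0.464152 ≈ 0.464 m^3

0.464 m^3


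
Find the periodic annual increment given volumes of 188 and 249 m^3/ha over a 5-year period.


PAI = (V2 - V1) / period = (249 - 188) / 5 = 61 / 5 = 12.20 m^3/ha/yr

12.20 m^3/ha/yr


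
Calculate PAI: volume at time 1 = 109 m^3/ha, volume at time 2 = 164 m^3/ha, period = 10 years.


PAI = (V2 - V1) / period = (164 - 109) / 10 = 55 / 10 = 5.50 m^3/ha/yr

5.50 m^3/ha/yr


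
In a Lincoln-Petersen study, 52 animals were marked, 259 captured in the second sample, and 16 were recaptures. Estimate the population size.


N = M * C / R = 52 * 259 / 16 = 13468 / 16 = 841.75 ≈ 842

842 individuals


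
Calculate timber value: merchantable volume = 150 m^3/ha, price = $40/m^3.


Value = 150 * 40 = $6000/ha

$6000/ha


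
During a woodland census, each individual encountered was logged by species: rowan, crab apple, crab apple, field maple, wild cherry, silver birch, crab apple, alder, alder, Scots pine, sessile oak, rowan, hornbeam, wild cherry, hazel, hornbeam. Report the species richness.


Total individuals logged = 16
Distinct species (count of individuals): rowan (2), crab apple (3), field maple (1), wild cherry (2), silver birch (1), alder (2), Scots pine (1), sessile oak (1), hornbeam (2), hazel (1)
Species richness = number of distinct species = 10

10


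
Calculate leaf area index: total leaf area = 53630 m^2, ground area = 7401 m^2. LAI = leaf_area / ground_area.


LAI = 53630 / 7401 = 7.2463 ≈ 7.25

7.25


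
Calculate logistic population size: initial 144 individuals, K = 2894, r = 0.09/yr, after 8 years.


(K - N0)/N0 = (2894 - 144)/144 = 2750/144 = 19.0972
r*t = 0.09 * 8 = 0.72; exp(-0.72) = 0.486752
19.0972 * 0.486752 = 9.29560
1 + 9.29560 = 10.2956
N = 2894 / 10.2956 = 281.091 ≈ 281

281


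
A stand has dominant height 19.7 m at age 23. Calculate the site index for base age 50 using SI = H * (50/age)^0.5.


50/23 = 2.17391
(2.17391)^0.5 = 1.47442
SI = 19.7 * 1.47442 = 29.0461 ≈ 29.0 m

29.0 m


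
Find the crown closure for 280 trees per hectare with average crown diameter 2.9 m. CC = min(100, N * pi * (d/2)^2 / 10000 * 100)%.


(d/2)^2 = (2.9/2)^2 = 1.45^2 = 2.1025
Crown area = 3.141593 * 2.1025 = 6.60520 m^2
N * area / 10000 * 100 = 280 * 6.60520 / 10000 * 100 = 18.4946
CC = min(100, 18.4946) = 18.4946 ≈ 18.5%

18.5%


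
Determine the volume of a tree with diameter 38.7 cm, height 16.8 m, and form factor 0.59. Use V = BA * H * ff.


(D/200)^2 = (38.7/200)^2 = 0.1935^2 = 0.03744225
BA = 3.141593 * 0.03744225 = 0.117628 m^2
V = 0.117628 * 16.8 * 0.59 = 1.16593 ≈ 1.166 m^3

1.166 m^3


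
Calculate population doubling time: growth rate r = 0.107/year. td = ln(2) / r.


td = ln(2) / 0.107 = 0.693147 / 0.107 = 6.47801 ≈ 6.5 years

6.5 years


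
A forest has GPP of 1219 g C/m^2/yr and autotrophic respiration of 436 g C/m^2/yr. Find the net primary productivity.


NPP = GPP - Ra = 1219 - 436 = 783 g C/m^2/yr

783 g C/m^2/yr


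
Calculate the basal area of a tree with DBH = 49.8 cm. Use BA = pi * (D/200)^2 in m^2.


D/200 = 49.8/200 = 0.249 m
(D/200)^2 = 0.249^2 = 0.062001
BA = 3.141593 * 0.062001 = 0.194782 ≈ 0.1948 m^2

0.1948 m^2


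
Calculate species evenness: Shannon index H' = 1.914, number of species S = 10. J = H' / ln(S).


ln(10) = 2.30259
J = H' / ln(S) = 1.914 / 2.30259 = 0.831238 ≈ 0.8312

0.8312


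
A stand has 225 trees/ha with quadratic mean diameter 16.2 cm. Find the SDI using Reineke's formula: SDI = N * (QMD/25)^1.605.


QMD/25 = 16.2/25 = 0.648
(0.648)^1.605 = exp(1.605 * ln(0.648)) = exp(1.605 * (-0.433865)) = exp(-0.696353) = 0.498400
SDI = 225 * 0.498400 = 112.140 ≈ 112

112


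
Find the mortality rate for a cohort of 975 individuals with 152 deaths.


Mortality rate = 152 / 975 = 0.155897 ≈ 0.1559

0.1559


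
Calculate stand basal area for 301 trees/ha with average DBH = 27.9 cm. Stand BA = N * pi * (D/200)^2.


(D/200)^2 = (27.9/200)^2 = 0.1395^2 = 0.01946025
Individual BA = 3.141593 * 0.01946025 = 0.0611362 m^2
Stand BA = 301 * 0.0611362 = 18.4020 ≈ 18.40 m^2/ha

18.40 m^2/ha


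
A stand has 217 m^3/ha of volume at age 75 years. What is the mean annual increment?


MAI = 217 / 75 = 2.8933 ≈ 2.89 m^3/ha/yr

2.89 m^3/ha/yr


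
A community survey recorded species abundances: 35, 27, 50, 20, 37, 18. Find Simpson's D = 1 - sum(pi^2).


Total N = 35 + 27 + 50 + 20 + 37 + 18 = 187
Per-species terms:
  p = 35/187 = 0.187166; p^2 = 0.187166^2 = 0.035031
  p = 27/187 = 0.144385; p^2 = 0.144385^2 = 0.020847
  p = 50/187 = 0.267380; p^2 = 0.267380^2 = 0.071492
  p = 20/187 = 0.106952; p^2 = 0.106952^2 = 0.011439
  p = 37/187 = 0.197861; p^2 = 0.197861^2 = 0.039149
  p = 18/187 = 0.096257; p^2 = 0.096257^2 = 0.009265
sum(p^2) = 0.035031 + 0.020847 + 0.071492 + 0.011439 + 0.039149 + 0.009265 = 0.187223
D = 1 - 0.187223 = 0.812777 ≈ 0.8128

0.8128


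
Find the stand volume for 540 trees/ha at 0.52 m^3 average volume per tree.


V_stand = 540 * 0.52 = 280.8 m^3/ha

280.8 m^3/ha


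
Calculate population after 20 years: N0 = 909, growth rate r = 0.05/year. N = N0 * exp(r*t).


r*t = 0.05 * 20 = 1
exp(1) = 2.71828
N = 909 * 2.71828 = 2470.92 ≈ 2471

2471


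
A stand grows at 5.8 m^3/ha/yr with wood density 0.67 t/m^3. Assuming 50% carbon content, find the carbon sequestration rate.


C = 5.8 * 0.67 * 0.5 = 1.943 ≈ 1.94 t C/ha/yr

1.94 t C/ha/yr


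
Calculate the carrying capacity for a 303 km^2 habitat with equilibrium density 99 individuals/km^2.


K = 99 * 303 = 29997 individuals

29997 individuals


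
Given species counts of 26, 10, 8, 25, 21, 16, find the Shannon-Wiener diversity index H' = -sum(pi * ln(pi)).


Total N = 26 + 10 + 8 + 25 + 21 + 16 = 106
Per-species terms:
  p = 26/106 = 0.245283; ln(p) = -1.405343; p*ln(p) = 0.245283 * (-1.405343) = -0.344707
  p = 10/106 = 0.094340; ln(p) = -2.360850; p*ln(p) = 0.094340 * (-2.360850) = -0.222723
  p = 8/106 = 0.075472; ln(p) = -2.583994; p*ln(p) = 0.075472 * (-2.583994) = -0.195019
  p = 25/106 = 0.235849; ln(p) = -1.444564; p*ln(p) = 0.235849 * (-1.444564) = -0.340699
  p = 21/106 = 0.198113; ln(p) = -1.618918; p*ln(p) = 0.198113 * (-1.618918) = -0.320729
  p = 16/106 = 0.150943; ln(p) = -1.890853; p*ln(p) = 0.150943 * (-1.890853) = -0.285411
sum(p*ln(p)) = (-0.344707) + (-0.222723) + (-0.195019) + (-0.340699) + (-0.320729) + (-0.285411) = -1.709288
H' = -(-1.709288) = 1.709288 ≈ 1.7093

1.7093


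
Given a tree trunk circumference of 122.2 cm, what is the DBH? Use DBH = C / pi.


DBH = C / pi = 122.2 / 3.141593 = 38.8975 ≈ 38.90 cm

38.90 cm


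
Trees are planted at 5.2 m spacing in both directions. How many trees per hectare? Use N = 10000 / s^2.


N = 10000 / 5.2^2 = 10000 / 27.04 = 369.822 ≈ 370 trees/ha

370 trees/ha


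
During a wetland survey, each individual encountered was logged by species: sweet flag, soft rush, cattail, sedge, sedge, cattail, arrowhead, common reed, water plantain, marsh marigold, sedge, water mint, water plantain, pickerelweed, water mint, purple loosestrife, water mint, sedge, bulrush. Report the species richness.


Total individuals logged = 19
Distinct species (count of individuals): sweet flag (1), soft rush (1), cattail (2), sedge (4), arrowhead (1), common reed (1), water plantain (2), marsh marigold (1), water mint (3), pickerelweed (1), purple loosestrife (1), bulrush (1)
Species richness = number of distinct species = 12

12


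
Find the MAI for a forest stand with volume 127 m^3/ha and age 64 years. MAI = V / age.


MAI = 127 / 64 = 1.9844 ≈ 1.98 m^3/ha/yr

1.98 m^3/ha/yr


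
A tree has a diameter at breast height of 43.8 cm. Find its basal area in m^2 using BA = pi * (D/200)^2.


D/200 = 43.8/200 = 0.219 m
(D/200)^2 = 0.219^2 = 0.047961
BA = 3.141593 * 0.047961 = 0.150674 ≈ 0.1507 m^2

0.1507 m^2


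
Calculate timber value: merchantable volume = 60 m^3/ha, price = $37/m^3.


Value = 60 * 37 = $2220/ha

$2220/ha


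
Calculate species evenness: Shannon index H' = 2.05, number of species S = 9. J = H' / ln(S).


ln(9) = 2.19722
J = H' / ln(S) = 2.05 / 2.19722 = 0.932997 ≈ 0.9330

0.9330


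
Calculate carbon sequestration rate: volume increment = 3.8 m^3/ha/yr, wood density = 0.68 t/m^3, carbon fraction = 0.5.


C = 3.8 * 0.68 * 0.5 = 1.292 ≈ 1.29 t C/ha/yr

1.29 t C/ha/yr


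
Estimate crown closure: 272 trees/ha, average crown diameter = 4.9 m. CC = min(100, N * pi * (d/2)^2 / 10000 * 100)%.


(d/2)^2 = (4.9/2)^2 = 2.45^2 = 6.0025
Crown area = 3.141593 * 6.0025 = 18.8574 m^2
N * area / 10000 * 100 = 272 * 18.8574 / 10000 * 100 = 51.2921
CC = min(100, 51.2921) = 51.2921 ≈ 51.3%

51.3%


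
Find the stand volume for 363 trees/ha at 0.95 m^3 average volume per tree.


V_stand = 363 * 0.95 = 344.85 ≈ 344.9 m^3/ha

344.9 m^3/ha


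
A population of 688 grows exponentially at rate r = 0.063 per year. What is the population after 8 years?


r*t = 0.063 * 8 = 0.504
exp(0.504) = 1.65533
N = 688 * 1.65533 = 1138.87 ≈ 1139

1139


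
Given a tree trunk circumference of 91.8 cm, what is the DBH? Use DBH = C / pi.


DBH = C / pi = 91.8 / 3.141593 = 29.2208 ≈ 29.22 cm

29.22 cm


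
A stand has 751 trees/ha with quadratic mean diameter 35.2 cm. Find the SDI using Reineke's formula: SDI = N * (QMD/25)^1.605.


QMD/25 = 35.2/25 = 1.408
(1.408)^1.605 = exp(1.605 * ln(1.408)) = exp(1.605 * 0.342170) = exp(0.549183) = 1.73184
SDI = 751 * 1.73184 = 1300.61 ≈ 1301

1301


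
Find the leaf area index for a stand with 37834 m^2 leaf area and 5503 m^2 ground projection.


LAI = 37834 / 5503 = 6.8752 ≈ 6.88

6.88


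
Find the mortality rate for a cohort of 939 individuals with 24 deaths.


Mortality rate = 24 / 939 = 0.025559 ≈ 0.0256

0.0256


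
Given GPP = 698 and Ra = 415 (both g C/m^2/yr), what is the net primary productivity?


NPP = GPP - Ra = 698 - 415 = 283 g C/m^2/yr

283 g C/m^2/yr


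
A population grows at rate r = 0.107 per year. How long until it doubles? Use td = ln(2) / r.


td = ln(2) / 0.107 = 0.693147 / 0.107 = 6.47801 ≈ 6.5 years

6.5 years


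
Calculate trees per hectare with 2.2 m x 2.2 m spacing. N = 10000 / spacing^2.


N = 10000 / 2.2^2 = 10000 / 4.84 = 2066.12 ≈ 2066 trees/ha

2066 trees/ha


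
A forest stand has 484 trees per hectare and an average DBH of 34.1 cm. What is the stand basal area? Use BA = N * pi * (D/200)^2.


(D/200)^2 = (34.1/200)^2 = 0.1705^2 = 0.02907025
Individual BA = 3.141593 * 0.02907025 = 0.0913269 m^2
Stand BA = 484 * 0.0913269 = 44.2022 ≈ 44.20 m^2/ha

44.20 m^2/ha


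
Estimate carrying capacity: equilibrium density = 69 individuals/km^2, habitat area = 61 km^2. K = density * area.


K = 69 * 61 = 4209 individuals

4209 individuals


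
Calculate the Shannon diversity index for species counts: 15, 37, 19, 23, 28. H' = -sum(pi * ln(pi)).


Total N = 15 + 37 + 19 + 23 + 28 = 122
Per-species terms:
  p = 15/122 = 0.122951; ln(p) = -2.095969; p*ln(p) = 0.122951 * (-2.095969) = -0.257701
  p = 37/122 = 0.303279; ln(p) = -1.193102; p*ln(p) = 0.303279 * (-1.193102) = -0.361843
  p = 19/122 = 0.155738; ln(p) = -1.859580; p*ln(p) = 0.155738 * (-1.859580) = -0.289607
  p = 23/122 = 0.188525; ln(p) = -1.668525; p*ln(p) = 0.188525 * (-1.668525) = -0.314559
  p = 28/122 = 0.229508; ln(p) = -1.471817; p*ln(p) = 0.229508 * (-1.471817) = -0.337794
sum(p*ln(p)) = (-0.257701) + (-0.361843) + (-0.289607) + (-0.314559) + (-0.337794) = -1.561504
H' = -(-1.561504) = 1.561504 ≈ 1.5615

1.5615
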